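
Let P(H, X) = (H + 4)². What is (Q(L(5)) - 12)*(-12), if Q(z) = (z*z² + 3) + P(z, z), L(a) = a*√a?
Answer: -1584 - 7980*√5 ≈ -19428.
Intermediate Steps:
P(H, X) = (4 + H)²
L(a) = a^(3/2)
Q(z) = 3 + z³ + (4 + z)² (Q(z) = (z*z² + 3) + (4 + z)² = (z³ + 3) + (4 + z)² = (3 + z³) + (4 + z)² = 3 + z³ + (4 + z)²)
(Q(L(5)) - 12)*(-12) = ((3 + (5^(3/2))³ + (4 + 5^(3/2))²) - 12)*(-12) = ((3 + (5*√5)³ + (4 + 5*√5)²) - 12)*(-12) = ((3 + 625*√5 + (4 + 5*√5)²) - 12)*(-12) = ((3 + (4 + 5*√5)² + 625*√5) - 12)*(-12) = (-9 + (4 + 5*√5)² + 625*√5)*(-12) = 108 - 7500*√5 - 12*(4 + 5*√5)²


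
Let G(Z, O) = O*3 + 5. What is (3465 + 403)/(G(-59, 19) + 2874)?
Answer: 967/734 ≈ 1.3174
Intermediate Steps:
G(Z, O) = 5 + 3*O (G(Z, O) = 3*O + 5 = 5 + 3*O)
(3465 + 403)/(G(-59, 19) + 2874) = (3465 + 403)/((5 + 3*19) + 2874) = 3868/((5 + 57) + 2874) = 3868/(62 + 2874) = 3868/2936 = 3868*(1/2936) = 967/734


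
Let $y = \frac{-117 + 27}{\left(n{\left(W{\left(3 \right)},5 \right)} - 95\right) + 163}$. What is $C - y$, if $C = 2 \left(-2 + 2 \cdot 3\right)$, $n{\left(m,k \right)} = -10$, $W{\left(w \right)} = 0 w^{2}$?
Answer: $\frac{277}{29} \approx 9.5517$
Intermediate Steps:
$W{\left(w \right)} = 0$
$y = - \frac{45}{29}$ ($y = \frac{-117 + 27}{\left(-10 - 95\right) + 163} = - \frac{90}{\left(-10 - 95\right) + 163} = - \frac{90}{-105 + 163} = - \frac{90}{58} = \left(-90\right) \frac{1}{58} = - \frac{45}{29} \approx -1.5517$)
$C = 8$ ($C = 2 \left(-2 + 6\right) = 2 \cdot 4 = 8$)
$C - y = 8 - - \frac{45}{29} = 8 + \frac{45}{29} = \frac{277}{29}$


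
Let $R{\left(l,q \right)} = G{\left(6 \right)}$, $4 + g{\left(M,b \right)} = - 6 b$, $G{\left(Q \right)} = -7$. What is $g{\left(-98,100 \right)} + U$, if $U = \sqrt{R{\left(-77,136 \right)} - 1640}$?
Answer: $-604 + 3 i \sqrt{183} \approx -604.0 + 40.583 i$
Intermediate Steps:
$g{\left(M,b \right)} = -4 - 6 b$
$R{\left(l,q \right)} = -7$
$U = 3 i \sqrt{183}$ ($U = \sqrt{-7 - 1640} = \sqrt{-1647} = 3 i \sqrt{183} \approx 40.583 i$)
$g{\left(-98,100 \right)} + U = \left(-4 - 600\right) + 3 i \sqrt{183} = -604 + 3 i \sqrt{183}$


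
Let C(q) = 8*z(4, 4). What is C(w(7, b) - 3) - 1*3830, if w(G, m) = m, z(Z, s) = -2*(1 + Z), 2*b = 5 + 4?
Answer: -3910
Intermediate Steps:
b = 9/2 (b = (5 + 4)/2 = (1/2)*9 = 9/2 ≈ 4.5000)
z(Z, s) = -2 - 2*Z
C(q) = -80 (C(q) = 8*(-2 - 2*4) = 8*(-2 - 8) = 8*(-10) = -80)
C(w(7, b) - 3) - 1*3830 = -80 - 1*3830 = -80 - 3830 = -3910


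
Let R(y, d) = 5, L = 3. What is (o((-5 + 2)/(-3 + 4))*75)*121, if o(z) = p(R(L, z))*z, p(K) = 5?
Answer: -136125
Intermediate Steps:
o(z) = 5*z
(o((-5 + 2)/(-3 + 4))*75)*121 = ((5*((-5 + 2)/(-3 + 4)))*75)*121 = ((5*(-3/1))*75)*121 = ((5*(-3*1))*75)*121 = ((5*(-3))*75)*121 = -15*75*121 = -1125*121 = -136125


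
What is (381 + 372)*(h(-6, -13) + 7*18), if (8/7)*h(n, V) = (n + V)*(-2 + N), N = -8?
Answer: 880257/4 ≈ 2.2006e+5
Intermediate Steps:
h(n, V) = -35*V/4 - 35*n/4 (h(n, V) = 7*((n + V)*(-2 - 8))/8 = 7*((V + n)*(-10))/8 = 7*(-10*V - 10*n)/8 = -35*V/4 - 35*n/4)
(381 + 372)*(h(-6, -13) + 7*18) = (381 + 372)*((-35/4*(-13) - 35/4*(-6)) + 7*18) = 753*((455/4 + 105/2) + 126) = 753*(665/4 + 126) = 753*(1169/4) = 880257/4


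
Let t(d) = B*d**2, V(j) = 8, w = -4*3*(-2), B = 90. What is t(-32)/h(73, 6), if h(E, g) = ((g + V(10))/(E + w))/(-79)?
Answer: -353111040/7 ≈ -5.0444e+7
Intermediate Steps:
w = 24 (w = -12*(-2) = 24)
t(d) = 90*d**2
h(E, g) = -(8 + g)/(79*(24 + E)) (h(E, g) = ((g + 8)/(E + 24))/(-79) = ((8 + g)/(24 + E))*(-1/79) = -(8 + g)/(79*(24 + E)))
t(-32)/h(73, 6) = (90*(-32)**2)/(((-8 - 1*6)/(79*(24 + 73)))) = (90*1024)/(((1/79)*(-8 - 6)/97)) = 92160/(((1/79)*(1/97)*(-14))) = 92160/(-14/7663) = 92160*(-7663/14) = -353111040/7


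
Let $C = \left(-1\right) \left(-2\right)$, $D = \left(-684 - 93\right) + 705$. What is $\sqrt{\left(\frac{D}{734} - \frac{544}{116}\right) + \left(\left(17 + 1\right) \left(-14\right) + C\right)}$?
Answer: $\frac{i \sqrt{28860686958}}{10643} \approx 15.962 i$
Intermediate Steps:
$D = -72$ ($D = -777 + 705 = -72$)
$C = 2$
$\sqrt{\left(\frac{D}{734} - \frac{544}{116}\right) + \left(\left(17 + 1\right) \left(-14\right) + C\right)} = \sqrt{\left(- \frac{72}{734} - \frac{544}{116}\right) + \left(\left(17 + 1\right) \left(-14\right) + 2\right)} = \sqrt{\left(\left(-72\right) \frac{1}{734} - \frac{136}{29}\right) + \left(18 \left(-14\right) + 2\right)} = \sqrt{\left(- \frac{36}{367} - \frac{136}{29}\right) + \left(-252 + 2\right)} = \sqrt{- \frac{50956}{10643} - 250} = \sqrt{- \frac{2711706}{10643}} = \frac{i \sqrt{28860686958}}{10643}$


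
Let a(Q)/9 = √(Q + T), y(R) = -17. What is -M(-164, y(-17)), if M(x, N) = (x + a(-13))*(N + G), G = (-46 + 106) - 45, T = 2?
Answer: -328 + 18*I*√11 ≈ -328.0 + 59.699*I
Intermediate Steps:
a(Q) = 9*√(2 + Q) (a(Q) = 9*√(Q + 2) = 9*√(2 + Q))
G = 15 (G = 60 - 45 = 15)
M(x, N) = (15 + N)*(x + 9*I*√11) (M(x, N) = (x + 9*√(2 - 13))*(N + 15) = (x + 9*√(-11))*(15 + N) = (x + 9*(I*√11))*(15 + N) = (x + 9*I*√11)*(15 + N) = (15 + N)*(x + 9*I*√11))
-M(-164, y(-17)) = -(15*(-164) - 17*(-164) + 135*I*√11 + 9*I*(-17)*√11) = -(-2460 + 2788 + 135*I*√11 - 153*I*√11) = -(328 - 18*I*√11) = -328 + 18*I*√11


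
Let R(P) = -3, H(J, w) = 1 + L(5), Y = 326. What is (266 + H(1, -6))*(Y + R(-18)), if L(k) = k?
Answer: 87856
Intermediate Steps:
H(J, w) = 6 (H(J, w) = 1 + 5 = 6)
(266 + H(1, -6))*(Y + R(-18)) = (266 + 6)*(326 - 3) = 272*323 = 87856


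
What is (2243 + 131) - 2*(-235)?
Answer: 2844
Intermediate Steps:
(2243 + 131) - 2*(-235) = 2374 + 470 = 2844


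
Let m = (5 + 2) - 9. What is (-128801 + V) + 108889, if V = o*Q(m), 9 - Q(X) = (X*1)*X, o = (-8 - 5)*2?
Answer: -20042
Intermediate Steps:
o = -26 (o = -13*2 = -26)
m = -2 (m = 7 - 9 = -2)
Q(X) = 9 - X² (Q(X) = 9 - X*1*X = 9 - X*X = 9 - X²)
V = -130 (V = -26*(9 - 1*(-2)²) = -26*(9 - 1*4) = -26*(9 - 4) = -26*5 = -130)
(-128801 + V) + 108889 = (-128801 - 130) + 108889 = -128931 + 108889 = -20042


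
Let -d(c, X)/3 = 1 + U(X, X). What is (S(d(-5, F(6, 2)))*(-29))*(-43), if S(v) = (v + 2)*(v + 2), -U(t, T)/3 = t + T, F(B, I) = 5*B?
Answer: 362279687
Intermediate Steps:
U(t, T) = -3*T - 3*t (U(t, T) = -3*(t + T) = -3*(T + t) = -3*T - 3*t)
d(c, X) = -3 + 18*X (d(c, X) = -3*(1 + (-3*X - 3*X)) = -3*(1 - 6*X) = -3 + 18*X)
S(v) = (2 + v)² (S(v) = (2 + v)*(2 + v) = (2 + v)²)
(S(d(-5, F(6, 2)))*(-29))*(-43) = ((2 + (-3 + 18*(5*6)))²*(-29))*(-43) = ((2 + (-3 + 18*30))²*(-29))*(-43) = ((2 + (-3 + 540))²*(-29))*(-43) = ((2 + 537)²*(-29))*(-43) = (539²*(-29))*(-43) = (290521*(-29))*(-43) = -8425109*(-43) = 362279687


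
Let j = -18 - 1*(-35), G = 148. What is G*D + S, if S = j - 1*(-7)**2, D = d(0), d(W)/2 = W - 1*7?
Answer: -2104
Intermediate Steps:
d(W) = -14 + 2*W (d(W) = 2*(W - 1*7) = 2*(W - 7) = 2*(-7 + W) = -14 + 2*W)
D = -14 (D = -14 + 2*0 = -14 + 0 = -14)
j = 17 (j = -18 + 35 = 17)
S = -32 (S = 17 - 1*(-7)**2 = 17 - 1*49 = 17 - 49 = -32)
G*D + S = 148*(-14) - 32 = -2072 - 32 = -2104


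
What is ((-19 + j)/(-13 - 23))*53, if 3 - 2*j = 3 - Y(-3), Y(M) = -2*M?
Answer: 212/9 ≈ 23.556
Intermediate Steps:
j = 3 (j = 3/2 - (3 - (-2)*(-3))/2 = 3/2 - (3 - 1*6)/2 = 3/2 - (3 - 6)/2 = 3/2 - ½*(-3) = 3/2 + 3/2 = 3)
((-19 + j)/(-13 - 23))*53 = ((-19 + 3)/(-13 - 23))*53 = -16/(-36)*53 = -16*(-1/36)*53 = (4/9)*53 = 212/9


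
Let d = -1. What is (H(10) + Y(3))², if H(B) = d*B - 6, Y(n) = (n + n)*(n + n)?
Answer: 400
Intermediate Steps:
Y(n) = 4*n² (Y(n) = (2*n)*(2*n) = 4*n²)
H(B) = -6 - B (H(B) = -B - 6 = -6 - B)
(H(10) + Y(3))² = ((-6 - 1*10) + 4*3²)² = ((-6 - 10) + 4*9)² = (-16 + 36)² = 20² = 400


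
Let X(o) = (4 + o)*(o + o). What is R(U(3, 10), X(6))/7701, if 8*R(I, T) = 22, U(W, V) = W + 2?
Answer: 11/30804 ≈ 0.00035710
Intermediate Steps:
U(W, V) = 2 + W
X(o) = 2*o*(4 + o) (X(o) = (4 + o)*(2*o) = 2*o*(4 + o))
R(I, T) = 11/4 (R(I, T) = (⅛)*22 = 11/4)
R(U(3, 10), X(6))/7701 = (11/4)/7701 = (11/4)*(1/7701) = 11/30804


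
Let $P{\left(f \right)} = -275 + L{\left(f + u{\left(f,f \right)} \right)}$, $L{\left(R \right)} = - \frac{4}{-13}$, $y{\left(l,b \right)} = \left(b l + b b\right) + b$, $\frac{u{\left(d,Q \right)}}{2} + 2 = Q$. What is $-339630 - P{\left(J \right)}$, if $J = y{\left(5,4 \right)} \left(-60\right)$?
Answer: $- \frac{4411619}{13} \approx -3.3936 \cdot 10^{5}$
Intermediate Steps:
$u{\left(d,Q \right)} = -4 + 2 Q$
$y{\left(l,b \right)} = b + b^{2} + b l$ ($y{\left(l,b \right)} = \left(b l + b^{2}\right) + b = \left(b^{2} + b l\right) + b = b + b^{2} + b l$)
$J = -2400$ ($J = 4 \left(1 + 4 + 5\right) \left(-60\right) = 4 \cdot 10 \left(-60\right) = 40 \left(-60\right) = -2400$)
$L{\left(R \right)} = \frac{4}{13}$ ($L{\left(R \right)} = \left(-4\right) \left(- \frac{1}{13}\right) = \frac{4}{13}$)
$P{\left(f \right)} = - \frac{3571}{13}$ ($P{\left(f \right)} = -275 + \frac{4}{13} = - \frac{3571}{13}$)
$-339630 - P{\left(J \right)} = -339630 - - \frac{3571}{13} = -339630 + \frac{3571}{13} = - \frac{4411619}{13}$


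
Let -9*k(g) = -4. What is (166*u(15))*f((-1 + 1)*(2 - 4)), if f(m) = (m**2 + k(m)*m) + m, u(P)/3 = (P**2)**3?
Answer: 0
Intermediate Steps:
k(g) = 4/9 (k(g) = -1/9*(-4) = 4/9)
u(P) = 3*P**6 (u(P) = 3*(P**2)**3 = 3*P**6)
f(m) = m**2 + 13*m/9 (f(m) = (m**2 + 4*m/9) + m = m**2 + 13*m/9)
(166*u(15))*f((-1 + 1)*(2 - 4)) = (166*(3*15**6))*(((-1 + 1)*(2 - 4))*(13 + 9*((-1 + 1)*(2 - 4)))/9) = (166*(3*11390625))*((0*(-2))*(13 + 9*(0*(-2)))/9) = (166*34171875)*((1/9)*0*(13 + 9*0)) = 5672531250*((1/9)*0*(13 + 0)) = 5672531250*((1/9)*0*13) = 5672531250*0 = 0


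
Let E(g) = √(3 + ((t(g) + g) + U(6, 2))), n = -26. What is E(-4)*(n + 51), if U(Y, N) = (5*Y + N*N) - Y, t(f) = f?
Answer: 25*√23 ≈ 119.90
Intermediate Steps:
U(Y, N) = N² + 4*Y (U(Y, N) = (5*Y + N²) - Y = (N² + 5*Y) - Y = N² + 4*Y)
E(g) = √(31 + 2*g) (E(g) = √(3 + ((g + g) + (2² + 4*6))) = √(3 + (2*g + (4 + 24))) = √(3 + (2*g + 28)) = √(3 + (28 + 2*g)) = √(31 + 2*g))
E(-4)*(n + 51) = √(31 + 2*(-4))*(-26 + 51) = √(31 - 8)*25 = √23*25 = 25*√23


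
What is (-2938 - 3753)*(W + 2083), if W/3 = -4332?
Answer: 73018883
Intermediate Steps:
W = -12996 (W = 3*(-4332) = -12996)
(-2938 - 3753)*(W + 2083) = (-2938 - 3753)*(-12996 + 2083) = -6691*(-10913) = 73018883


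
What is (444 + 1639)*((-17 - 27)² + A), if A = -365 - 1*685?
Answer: 1845538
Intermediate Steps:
A = -1050 (A = -365 - 685 = -1050)
(444 + 1639)*((-17 - 27)² + A) = (444 + 1639)*((-17 - 27)² - 1050) = 2083*((-44)² - 1050) = 2083*(1936 - 1050) = 2083*886 = 1845538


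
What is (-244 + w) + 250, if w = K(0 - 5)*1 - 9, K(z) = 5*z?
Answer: -28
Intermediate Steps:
w = -34 (w = (5*(0 - 5))*1 - 9 = (5*(-5))*1 - 9 = -25*1 - 9 = -25 - 9 = -34)
(-244 + w) + 250 = (-244 - 34) + 250 = -278 + 250 = -28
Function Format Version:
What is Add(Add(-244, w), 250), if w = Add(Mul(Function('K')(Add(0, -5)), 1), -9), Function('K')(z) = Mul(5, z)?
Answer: -28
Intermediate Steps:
w = -34 (w = Add(Mul(Mul(5, Add(0, -5)), 1), -9) = Add(Mul(Mul(5, -5), 1), -9) = Add(Mul(-25, 1), -9) = Add(-25, -9) = -34)
Add(Add(-244, w), 250) = Add(Add(-244, -34), 250) = Add(-278, 250) = -28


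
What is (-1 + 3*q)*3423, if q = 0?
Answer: -3423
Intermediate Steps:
(-1 + 3*q)*3423 = (-1 + 3*0)*3423 = (-1 + 0)*3423 = -1*3423 = -3423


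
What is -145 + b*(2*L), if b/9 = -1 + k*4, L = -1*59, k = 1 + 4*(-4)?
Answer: 64637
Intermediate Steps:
k = -15 (k = 1 - 16 = -15)
L = -59
b = -549 (b = 9*(-1 - 15*4) = 9*(-1 - 60) = 9*(-61) = -549)
-145 + b*(2*L) = -145 - 1098*(-59) = -145 - 549*(-118) = -145 + 64782 = 64637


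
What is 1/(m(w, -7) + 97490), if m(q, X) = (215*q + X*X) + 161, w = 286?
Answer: 1/159190 ≈ 6.2818e-6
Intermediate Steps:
m(q, X) = 161 + X² + 215*q (m(q, X) = (215*q + X²) + 161 = (X² + 215*q) + 161 = 161 + X² + 215*q)
1/(m(w, -7) + 97490) = 1/((161 + (-7)² + 215*286) + 97490) = 1/((161 + 49 + 61490) + 97490) = 1/(61700 + 97490) = 1/159190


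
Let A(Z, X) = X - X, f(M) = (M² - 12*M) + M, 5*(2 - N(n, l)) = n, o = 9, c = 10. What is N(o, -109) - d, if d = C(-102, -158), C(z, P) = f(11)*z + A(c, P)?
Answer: ⅕ ≈ 0.20000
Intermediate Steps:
N(n, l) = 2 - n/5
f(M) = M² - 11*M
A(Z, X) = 0
C(z, P) = 0 (C(z, P) = (11*(-11 + 11))*z + 0 = (11*0)*z + 0 = 0*z + 0 = 0 + 0 = 0)
d = 0
N(o, -109) - d = (2 - ⅕*9) - 1*0 = (2 - 9/5) + 0 = ⅕ + 0 = ⅕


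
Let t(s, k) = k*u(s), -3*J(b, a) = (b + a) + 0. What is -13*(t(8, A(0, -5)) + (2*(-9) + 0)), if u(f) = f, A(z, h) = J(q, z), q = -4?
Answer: 286/3 ≈ 95.333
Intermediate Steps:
J(b, a) = -a/3 - b/3 (J(b, a) = -((b + a) + 0)/3 = -((a + b) + 0)/3 = -(a + b)/3 = -a/3 - b/3)
A(z, h) = 4/3 - z/3 (A(z, h) = -z/3 - ⅓*(-4) = -z/3 + 4/3 = 4/3 - z/3)
t(s, k) = k*s
-13*(t(8, A(0, -5)) + (2*(-9) + 0)) = -13*((4/3 - ⅓*0)*8 + (2*(-9) + 0)) = -13*((4/3 + 0)*8 + (-18 + 0)) = -13*((4/3)*8 - 18) = -13*(32/3 - 18) = -13*(-22/3) = 286/3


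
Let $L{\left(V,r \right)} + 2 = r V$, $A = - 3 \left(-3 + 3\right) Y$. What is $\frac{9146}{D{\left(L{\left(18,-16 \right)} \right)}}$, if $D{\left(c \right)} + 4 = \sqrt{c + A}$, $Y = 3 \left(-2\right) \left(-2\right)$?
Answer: $- \frac{1076}{9} - \frac{269 i \sqrt{290}}{9} \approx -119.56 - 508.99 i$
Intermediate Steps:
$Y = 12$ ($Y = \left(-6\right) \left(-2\right) = 12$)
$A = 0$ ($A = - 3 \left(-3 + 3\right) 12 = \left(-3\right) 0 \cdot 12 = 0 \cdot 12 = 0$)
$L{\left(V,r \right)} = -2 + V r$ ($L{\left(V,r \right)} = -2 + r V = -2 + V r$)
$D{\left(c \right)} = -4 + \sqrt{c}$ ($D{\left(c \right)} = -4 + \sqrt{c + 0} = -4 + \sqrt{c}$)
$\frac{9146}{D{\left(L{\left(18,-16 \right)} \right)}} = \frac{9146}{-4 + \sqrt{-2 + 18 \left(-16\right)}} = \frac{9146}{-4 + \sqrt{-2 - 288}} = \frac{9146}{-4 + \sqrt{-290}} = \frac{9146}{-4 + i \sqrt{290}}$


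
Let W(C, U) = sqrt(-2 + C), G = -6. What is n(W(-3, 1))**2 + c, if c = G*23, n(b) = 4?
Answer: -122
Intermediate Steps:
c = -138 (c = -6*23 = -138)
n(W(-3, 1))**2 + c = 4**2 - 138 = 16 - 138 = -122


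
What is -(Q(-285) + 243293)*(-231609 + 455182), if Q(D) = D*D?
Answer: -72553462814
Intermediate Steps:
Q(D) = D**2
-(Q(-285) + 243293)*(-231609 + 455182) = -((-285)**2 + 243293)*(-231609 + 455182) = -(81225 + 243293)*223573 = -324518*223573 = -1*72553462814 = -72553462814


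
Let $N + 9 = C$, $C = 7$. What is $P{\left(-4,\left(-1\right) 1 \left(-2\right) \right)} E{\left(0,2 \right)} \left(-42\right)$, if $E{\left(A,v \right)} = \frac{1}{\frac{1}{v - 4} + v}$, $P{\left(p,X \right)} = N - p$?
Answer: $-56$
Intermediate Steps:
$N = -2$ ($N = -9 + 7 = -2$)
$P{\left(p,X \right)} = -2 - p$
$E{\left(A,v \right)} = \frac{1}{v + \frac{1}{-4 + v}}$ ($E{\left(A,v \right)} = \frac{1}{\frac{1}{-4 + v} + v} = \frac{1}{v + \frac{1}{-4 + v}}$)
$P{\left(-4,\left(-1\right) 1 \left(-2\right) \right)} E{\left(0,2 \right)} \left(-42\right) = \left(-2 - -4\right) \frac{-4 + 2}{1 + 2^{2} - 8} \left(-42\right) = \left(-2 + 4\right) \frac{1}{1 + 4 - 8} \left(-2\right) \left(-42\right) = 2 \frac{1}{-3} \left(-2\right) \left(-42\right) = 2 \left(\left(- \frac{1}{3}\right) \left(-2\right)\right) \left(-42\right) = 2 \cdot \frac{2}{3} \left(-42\right) = \frac{4}{3} \left(-42\right) = -56$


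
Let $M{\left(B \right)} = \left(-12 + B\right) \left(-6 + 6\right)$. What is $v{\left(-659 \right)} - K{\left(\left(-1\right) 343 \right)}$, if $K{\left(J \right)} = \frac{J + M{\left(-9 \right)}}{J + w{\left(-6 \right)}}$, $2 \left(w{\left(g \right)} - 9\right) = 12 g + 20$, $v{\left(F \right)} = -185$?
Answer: $- \frac{66943}{360} \approx -185.95$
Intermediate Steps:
$M{\left(B \right)} = 0$ ($M{\left(B \right)} = \left(-12 + B\right) 0 = 0$)
$w{\left(g \right)} = 19 + 6 g$ ($w{\left(g \right)} = 9 + \frac{12 g + 20}{2} = 9 + \frac{20 + 12 g}{2} = 9 + \left(10 + 6 g\right) = 19 + 6 g$)
$K{\left(J \right)} = \frac{J}{-17 + J}$ ($K{\left(J \right)} = \frac{J + 0}{J + \left(19 + 6 \left(-6\right)\right)} = \frac{J}{J + \left(19 - 36\right)} = \frac{J}{J - 17} = \frac{J}{-17 + J}$)
$v{\left(-659 \right)} - K{\left(\left(-1\right) 343 \right)} = -185 - \frac{\left(-1\right) 343}{-17 - 343} = -185 - - \frac{343}{-17 - 343} = -185 - - \frac{343}{-360} = -185 - \left(-343\right) \left(- \frac{1}{360}\right) = -185 - \frac{343}{360} = - \frac{66943}{360}$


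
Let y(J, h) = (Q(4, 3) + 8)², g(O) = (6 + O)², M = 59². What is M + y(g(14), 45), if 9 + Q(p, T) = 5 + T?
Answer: 3530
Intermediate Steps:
M = 3481
Q(p, T) = -4 + T (Q(p, T) = -9 + (5 + T) = -4 + T)
y(J, h) = 49 (y(J, h) = ((-4 + 3) + 8)² = (-1 + 8)² = 7² = 49)
M + y(g(14), 45) = 3481 + 49 = 3530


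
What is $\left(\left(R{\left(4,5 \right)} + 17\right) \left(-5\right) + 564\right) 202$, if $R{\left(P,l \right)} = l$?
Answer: $91708$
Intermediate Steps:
$\left(\left(R{\left(4,5 \right)} + 17\right) \left(-5\right) + 564\right) 202 = \left(\left(5 + 17\right) \left(-5\right) + 564\right) 202 = \left(22 \left(-5\right) + 564\right) 202 = \left(-110 + 564\right) 202 = 454 \cdot 202 = 91708$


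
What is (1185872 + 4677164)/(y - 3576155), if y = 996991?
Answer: -1465759/644791 ≈ -2.2732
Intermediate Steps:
(1185872 + 4677164)/(y - 3576155) = (1185872 + 4677164)/(996991 - 3576155) = 5863036/(-2579164) = 5863036*(-1/2579164) = -1465759/644791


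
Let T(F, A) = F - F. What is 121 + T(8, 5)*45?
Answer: 121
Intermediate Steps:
T(F, A) = 0
121 + T(8, 5)*45 = 121 + 0*45 = 121 + 0 = 121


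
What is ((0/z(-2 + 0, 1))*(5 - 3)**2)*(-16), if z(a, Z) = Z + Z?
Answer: 0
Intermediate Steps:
z(a, Z) = 2*Z
((0/z(-2 + 0, 1))*(5 - 3)**2)*(-16) = ((0/((2*1)))*(5 - 3)**2)*(-16) = ((0/2)*2**2)*(-16) = ((0*(1/2))*4)*(-16) = (0*4)*(-16) = 0*(-16) = 0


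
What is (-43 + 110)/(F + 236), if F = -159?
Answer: 67/77 ≈ 0.87013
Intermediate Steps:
(-43 + 110)/(F + 236) = (-43 + 110)/(-159 + 236) = 67/77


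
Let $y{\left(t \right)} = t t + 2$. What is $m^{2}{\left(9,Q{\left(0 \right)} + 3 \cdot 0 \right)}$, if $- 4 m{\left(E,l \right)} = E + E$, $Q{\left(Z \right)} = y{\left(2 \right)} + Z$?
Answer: $\frac{81}{4} \approx 20.25$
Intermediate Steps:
$y{\left(t \right)} = 2 + t^{2}$ ($y{\left(t \right)} = t^{2} + 2 = 2 + t^{2}$)
$Q{\left(Z \right)} = 6 + Z$ ($Q{\left(Z \right)} = \left(2 + 2^{2}\right) + Z = \left(2 + 4\right) + Z = 6 + Z$)
$m{\left(E,l \right)} = - \frac{E}{2}$ ($m{\left(E,l \right)} = - \frac{E + E}{4} = - \frac{2 E}{4} = - \frac{E}{2}$)
$m^{2}{\left(9,Q{\left(0 \right)} + 3 \cdot 0 \right)} = \left(\left(- \frac{1}{2}\right) 9\right)^{2} = \left(- \frac{9}{2}\right)^{2} = \frac{81}{4}$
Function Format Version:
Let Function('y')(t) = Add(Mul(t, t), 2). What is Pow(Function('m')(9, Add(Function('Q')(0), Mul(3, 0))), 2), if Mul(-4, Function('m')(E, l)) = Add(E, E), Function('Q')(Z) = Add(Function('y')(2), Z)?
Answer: Rational(81, 4) ≈ 20.250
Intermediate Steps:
Function('y')(t) = Add(2, Pow(t, 2)) (Function('y')(t) = Add(Pow(t, 2), 2) = Add(2, Pow(t, 2)))
Function('Q')(Z) = Add(6, Z) (Function('Q')(Z) = Add(Add(2, Pow(2, 2)), Z) = Add(Add(2, 4), Z) = Add(6, Z))
Function('m')(E, l) = Mul(Rational(-1, 2), E) (Function('m')(E, l) = Mul(Rational(-1, 4), Add(E, E)) = Mul(Rational(-1, 4), Mul(2, E)) = Mul(Rational(-1, 2), E))
Pow(Function('m')(9, Add(Function('Q')(0), Mul(3, 0))), 2) = Pow(Mul(Rational(-1, 2), 9), 2) = Pow(Rational(-9, 2), 2) = Rational(81, 4)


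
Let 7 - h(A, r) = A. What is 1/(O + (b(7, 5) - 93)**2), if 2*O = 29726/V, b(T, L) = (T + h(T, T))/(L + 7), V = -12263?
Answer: 1765872/15079890431 ≈ 0.00011710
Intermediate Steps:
h(A, r) = 7 - A
b(T, L) = 7/(7 + L) (b(T, L) = (T + (7 - T))/(L + 7) = 7/(7 + L))
O = -14863/12263 (O = (29726/(-12263))/2 = (29726*(-1/12263))/2 = (1/2)*(-29726/12263) = -14863/12263 ≈ -1.2120)
1/(O + (b(7, 5) - 93)**2) = 1/(-14863/12263 + (7/(7 + 5) - 93)**2) = 1/(-14863/12263 + (7/12 - 93)**2) = 1/(-14863/12263 + (-1109/12)**2) = 1/(-14863/12263 + 1229881/144) = 1/(15079890431/1765872) = 1765872/15079890431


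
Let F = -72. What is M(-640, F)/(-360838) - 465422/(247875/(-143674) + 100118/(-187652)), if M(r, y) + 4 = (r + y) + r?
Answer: 282989668803053460520/1373407907030051 ≈ 2.0605e+5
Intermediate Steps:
M(r, y) = -4 + y + 2*r (M(r, y) = -4 + ((r + y) + r) = -4 + (y + 2*r) = -4 + y + 2*r)
M(-640, F)/(-360838) - 465422/(247875/(-143674) + 100118/(-187652)) = (-4 - 72 + 2*(-640))/(-360838) - 465422/(247875/(-143674) + 100118/(-187652)) = (-4 - 72 - 1280)*(-1/360838) - 465422/(247875*(-1/143674) + 100118*(-1/187652)) = -1356*(-1/360838) - 465422/(-247875/143674 - 50059/93826) = 678/180419 - 465422/(-7612324129/3370089181) = 678/180419 - 465422*(-3370089181/7612324129) = 678/180419 + 1568513646799382/7612324129 = 282989668803053460520/1373407907030051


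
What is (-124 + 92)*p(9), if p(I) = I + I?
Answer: -576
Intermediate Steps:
p(I) = 2*I
(-124 + 92)*p(9) = (-124 + 92)*(2*9) = -32*18 = -576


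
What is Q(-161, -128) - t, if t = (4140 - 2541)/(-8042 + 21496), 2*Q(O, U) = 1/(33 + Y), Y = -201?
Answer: -39337/322896 ≈ -0.12183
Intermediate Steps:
Q(O, U) = -1/336 (Q(O, U) = 1/(2*(33 - 201)) = (½)/(-168) = (½)*(-1/168) = -1/336)
t = 1599/13454 ≈ 0.11885
Q(-161, -128) - t = -1/336 - 1*1599/13454 = -1/336 - 1599/13454 = -39337/322896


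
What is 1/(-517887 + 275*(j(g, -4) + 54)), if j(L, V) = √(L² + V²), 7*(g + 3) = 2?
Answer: -24648813/12399178354456 - 1925*√1145/12399178354456 ≈ -1.9932e-6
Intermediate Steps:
g = -19/7 (g = -3 + (⅐)*2 = -3 + 2/7 = -19/7 ≈ -2.7143)
1/(-517887 + 275*(j(g, -4) + 54)) = 1/(-517887 + 275*(√((-19/7)² + (-4)²) + 54)) = 1/(-517887 + 275*(√(361/49 + 16) + 54)) = 1/(-517887 + 275*(√(1145/49) + 54)) = 1/(-517887 + 275*(√1145/7 + 54)) = 1/(-517887 + 275*(54 + √1145/7)) = 1/(-517887 + (14850 + 275*√1145/7)) = 1/(-503037 + 275*√1145/7)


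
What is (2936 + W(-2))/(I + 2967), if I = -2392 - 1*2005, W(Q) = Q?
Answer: -1467/715 ≈ -2.0517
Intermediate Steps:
I = -4397 (I = -2392 - 2005 = -4397)
(2936 + W(-2))/(I + 2967) = (2936 - 2)/(-4397 + 2967) = 2934/(-1430) = 2934*(-1/1430) = -1467/715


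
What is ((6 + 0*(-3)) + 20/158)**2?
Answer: 234256/6241 ≈ 37.535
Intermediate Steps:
((6 + 0*(-3)) + 20/158)**2 = ((6 + 0) + 20*(1/158))**2 = (6 + 10/79)**2 = (484/79)**2 = 234256/6241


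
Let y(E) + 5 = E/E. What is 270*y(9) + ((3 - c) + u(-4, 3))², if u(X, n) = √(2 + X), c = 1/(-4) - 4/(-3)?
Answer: -155279/144 + 23*I*√2/6 ≈ -1078.3 + 5.4212*I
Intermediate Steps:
c = 13/12 (c = 1*(-¼) - 4*(-⅓) = -¼ + 4/3 = 13/12 ≈ 1.0833)
y(E) = -4 (y(E) = -5 + E/E = -5 + 1 = -4)
270*y(9) + ((3 - c) + u(-4, 3))² = 270*(-4) + ((3 - 1*13/12) + √(2 - 4))² = -1080 + ((3 - 13/12) + √(-2))² = -1080 + (23/12 + I*√2)²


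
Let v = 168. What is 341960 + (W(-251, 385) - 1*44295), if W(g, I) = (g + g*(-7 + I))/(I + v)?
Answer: 164513616/553 ≈ 2.9749e+5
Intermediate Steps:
W(g, I) = (g + g*(-7 + I))/(168 + I) (W(g, I) = (g + g*(-7 + I))/(I + 168) = (g + g*(-7 + I))/(168 + I))
341960 + (W(-251, 385) - 1*44295) = 341960 + (-251*(-6 + 385)/(168 + 385) - 1*44295) = 341960 + (-251*379/553 - 44295) = 341960 + (-251*1/553*379 - 44295) = 341960 + (-95129/553 - 44295) = 341960 - 24590264/553 = 164513616/553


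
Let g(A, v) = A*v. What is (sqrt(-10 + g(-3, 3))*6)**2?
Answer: -684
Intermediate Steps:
(sqrt(-10 + g(-3, 3))*6)**2 = (sqrt(-10 - 3*3)*6)**2 = (sqrt(-10 - 9)*6)**2 = (sqrt(-19)*6)**2 = ((I*sqrt(19))*6)**2 = (6*I*sqrt(19))**2 = -684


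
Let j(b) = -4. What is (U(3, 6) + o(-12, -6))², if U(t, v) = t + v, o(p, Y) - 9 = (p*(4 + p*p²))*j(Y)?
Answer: 6844914756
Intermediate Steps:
o(p, Y) = 9 - 4*p*(4 + p³) (o(p, Y) = 9 + (p*(4 + p*p²))*(-4) = 9 + (p*(4 + p³))*(-4) = 9 - 4*p*(4 + p³))
(U(3, 6) + o(-12, -6))² = ((3 + 6) + (9 - 16*(-12) - 4*(-12)⁴))² = (9 + (9 + 192 - 4*20736))² = (9 + (9 + 192 - 82944))² = (9 - 82743)² = (-82734)² = 6844914756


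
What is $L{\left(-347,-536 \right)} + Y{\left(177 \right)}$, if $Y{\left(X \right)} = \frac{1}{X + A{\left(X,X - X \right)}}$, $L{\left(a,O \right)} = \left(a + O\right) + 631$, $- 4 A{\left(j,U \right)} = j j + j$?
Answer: $- \frac{3880550}{15399} \approx -252.0$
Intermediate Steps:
$A{\left(j,U \right)} = - \frac{j}{4} - \frac{j^{2}}{4}$ ($A{\left(j,U \right)} = - \frac{j j + j}{4} = - \frac{j^{2} + j}{4} = - \frac{j + j^{2}}{4} = - \frac{j}{4} - \frac{j^{2}}{4}$)
$L{\left(a,O \right)} = 631 + O + a$ ($L{\left(a,O \right)} = \left(O + a\right) + 631 = 631 + O + a$)
$Y{\left(X \right)} = \frac{1}{X - \frac{X \left(1 + X\right)}{4}}$
$L{\left(-347,-536 \right)} + Y{\left(177 \right)} = \left(631 - 536 - 347\right) - \frac{4}{177 \left(-3 + 177\right)} = -252 - \frac{4}{177 \cdot 174} = -252 - \frac{4}{177} \cdot \frac{1}{174} = -252 - \frac{2}{15399} = - \frac{3880550}{15399}$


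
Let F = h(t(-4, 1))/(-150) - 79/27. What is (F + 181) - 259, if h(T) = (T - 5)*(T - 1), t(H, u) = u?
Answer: -2185/27 ≈ -80.926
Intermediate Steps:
h(T) = (-1 + T)*(-5 + T) (h(T) = (-5 + T)*(-1 + T) = (-1 + T)*(-5 + T))
F = -79/27 (F = (5 + 1² - 6*1)/(-150) - 79/27 = (5 + 1 - 6)*(-1/150) - 79*1/27 = 0*(-1/150) - 79/27 = 0 - 79/27 = -79/27 ≈ -2.9259)
(F + 181) - 259 = (-79/27 + 181) - 259 = 4808/27 - 259 = -2185/27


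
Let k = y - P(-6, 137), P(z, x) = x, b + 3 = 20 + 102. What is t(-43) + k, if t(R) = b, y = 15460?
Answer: 15442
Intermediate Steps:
b = 119 (b = -3 + (20 + 102) = -3 + 122 = 119)
k = 15323 (k = 15460 - 1*137 = 15460 - 137 = 15323)
t(R) = 119
t(-43) + k = 119 + 15323 = 15442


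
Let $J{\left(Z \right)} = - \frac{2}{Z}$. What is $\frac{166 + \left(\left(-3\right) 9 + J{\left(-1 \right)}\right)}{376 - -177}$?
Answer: $\frac{141}{553} \approx 0.25497$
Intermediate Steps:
$\frac{166 + \left(\left(-3\right) 9 + J{\left(-1 \right)}\right)}{376 - -177} = \frac{166 - \left(27 + \frac{2}{-1}\right)}{376 - -177} = \frac{166 - 25}{376 + \left(-33 + 210\right)} = \frac{166 + \left(-27 + 2\right)}{376 + 177} = \frac{166 - 25}{553} = 141 \cdot \frac{1}{553} = \frac{141}{553}$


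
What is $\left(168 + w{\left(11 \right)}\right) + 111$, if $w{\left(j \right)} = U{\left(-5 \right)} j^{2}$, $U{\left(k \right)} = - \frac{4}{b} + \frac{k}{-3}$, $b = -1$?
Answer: $\frac{2894}{3} \approx 964.67$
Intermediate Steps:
$U{\left(k \right)} = 4 - \frac{k}{3}$ ($U{\left(k \right)} = - \frac{4}{-1} + \frac{k}{-3} = \left(-4\right) \left(-1\right) + k \left(- \frac{1}{3}\right) = 4 - \frac{k}{3}$)
$w{\left(j \right)} = \frac{17 j^{2}}{3}$ ($w{\left(j \right)} = \left(4 - - \frac{5}{3}\right) j^{2} = \left(4 + \frac{5}{3}\right) j^{2} = \frac{17 j^{2}}{3}$)
$\left(168 + w{\left(11 \right)}\right) + 111 = \left(168 + \frac{17 \cdot 11^{2}}{3}\right) + 111 = \left(168 + \frac{17}{3} \cdot 121\right) + 111 = \left(168 + \frac{2057}{3}\right) + 111 = \frac{2561}{3} + 111 = \frac{2894}{3}$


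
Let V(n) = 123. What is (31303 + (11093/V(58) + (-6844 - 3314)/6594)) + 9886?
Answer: 5579788421/135177 ≈ 41278.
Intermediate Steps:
(31303 + (11093/V(58) + (-6844 - 3314)/6594)) + 9886 = (31303 + (11093/123 + (-6844 - 3314)/6594)) + 9886 = (31303 + (11093*(1/123) - 10158*1/6594)) + 9886 = (31303 + (11093/123 - 1693/1099)) + 9886 = (31303 + 11982968/135177) + 9886 = 4243428599/135177 + 9886 = 5579788421/135177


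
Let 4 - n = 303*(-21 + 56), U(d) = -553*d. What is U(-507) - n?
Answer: 290972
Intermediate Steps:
U(d) = -553*d
n = -10601 (n = 4 - 303*(-21 + 56) = 4 - 303*35 = 4 - 1*10605 = 4 - 10605 = -10601)
U(-507) - n = -553*(-507) - 1*(-10601) = 280371 + 10601 = 290972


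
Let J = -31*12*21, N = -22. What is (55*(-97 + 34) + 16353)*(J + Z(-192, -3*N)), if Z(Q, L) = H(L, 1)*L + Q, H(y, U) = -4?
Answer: -106557984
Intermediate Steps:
J = -7812 (J = -372*21 = -7812)
Z(Q, L) = Q - 4*L (Z(Q, L) = -4*L + Q = Q - 4*L)
(55*(-97 + 34) + 16353)*(J + Z(-192, -3*N)) = (55*(-97 + 34) + 16353)*(-7812 + (-192 - (-12)*(-22))) = (55*(-63) + 16353)*(-7812 + (-192 - 4*66)) = (-3465 + 16353)*(-7812 + (-192 - 264)) = 12888*(-7812 - 456) = 12888*(-8268) = -106557984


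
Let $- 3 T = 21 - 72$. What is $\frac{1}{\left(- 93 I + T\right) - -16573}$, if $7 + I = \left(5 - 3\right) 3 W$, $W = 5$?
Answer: $\frac{1}{14451} \approx 6.9199 \cdot 10^{-5}$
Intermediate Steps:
$I = 23$ ($I = -7 + \left(5 - 3\right) 3 \cdot 5 = -7 + 2 \cdot 3 \cdot 5 = -7 + 6 \cdot 5 = -7 + 30 = 23$)
$T = 17$ ($T = - \frac{21 - 72}{3} = \left(- \frac{1}{3}\right) \left(-51\right) = 17$)
$\frac{1}{\left(- 93 I + T\right) - -16573} = \frac{1}{\left(\left(-93\right) 23 + 17\right) - -16573} = \frac{1}{\left(-2139 + 17\right) + \left(-14101 + 30674\right)} = \frac{1}{-2122 + 16573} = \frac{1}{14451}$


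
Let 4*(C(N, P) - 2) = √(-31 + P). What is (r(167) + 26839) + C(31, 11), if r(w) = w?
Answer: 27008 + I*√5/2 ≈ 27008.0 + 1.118*I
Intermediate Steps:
C(N, P) = 2 + √(-31 + P)/4
(r(167) + 26839) + C(31, 11) = (167 + 26839) + (2 + √(-31 + 11)/4) = 27006 + (2 + √(-20)/4) = 27006 + (2 + (2*I*√5)/4) = 27006 + (2 + I*√5/2) = 27008 + I*√5/2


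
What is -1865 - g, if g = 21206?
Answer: -23071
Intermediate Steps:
-1865 - g = -1865 - 1*21206 = -1865 - 21206 = -23071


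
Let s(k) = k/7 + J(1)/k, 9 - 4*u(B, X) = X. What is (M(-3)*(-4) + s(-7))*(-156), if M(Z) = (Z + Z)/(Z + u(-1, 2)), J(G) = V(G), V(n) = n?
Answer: 111072/35 ≈ 3173.5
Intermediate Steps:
J(G) = G
u(B, X) = 9/4 - X/4
s(k) = 1/k + k/7 (s(k) = k/7 + 1/k = 1/k + k/7)
M(Z) = 2*Z/(7/4 + Z) (M(Z) = (Z + Z)/(Z + (9/4 - 1/4*2)) = (2*Z)/(Z + (9/4 - 1/2)) = (2*Z)/(Z + 7/4) = (2*Z)/(7/4 + Z) = 2*Z/(7/4 + Z))
(M(-3)*(-4) + s(-7))*(-156) = ((8*(-3)/(7 + 4*(-3)))*(-4) + (1/(-7) + (1/7)*(-7)))*(-156) = ((8*(-3)/(7 - 12))*(-4) + (-1/7 - 1))*(-156) = ((8*(-3)/(-5))*(-4) - 8/7)*(-156) = ((8*(-3)*(-1/5))*(-4) - 8/7)*(-156) = ((24/5)*(-4) - 8/7)*(-156) = (-96/5 - 8/7)*(-156) = -712/35*(-156) = 111072/35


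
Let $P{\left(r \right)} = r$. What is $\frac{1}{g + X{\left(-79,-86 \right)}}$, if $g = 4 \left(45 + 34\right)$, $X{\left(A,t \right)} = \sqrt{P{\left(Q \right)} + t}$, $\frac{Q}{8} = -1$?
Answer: $\frac{158}{49975} - \frac{i \sqrt{94}}{99950} \approx 0.0031616 - 9.7002 \cdot 10^{-5} i$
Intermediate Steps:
$Q = -8$ ($Q = 8 \left(-1\right) = -8$)
$X{\left(A,t \right)} = \sqrt{-8 + t}$
$g = 316$ ($g = 4 \cdot 79 = 316$)
$\frac{1}{g + X{\left(-79,-86 \right)}} = \frac{1}{316 + \sqrt{-8 - 86}} = \frac{1}{316 + \sqrt{-94}} = \frac{1}{316 + i \sqrt{94}}$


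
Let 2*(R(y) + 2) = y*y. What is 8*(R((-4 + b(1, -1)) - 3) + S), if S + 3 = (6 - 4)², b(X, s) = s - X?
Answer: 316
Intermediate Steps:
R(y) = -2 + y²/2 (R(y) = -2 + (y*y)/2 = -2 + y²/2)
S = 1 (S = -3 + (6 - 4)² = -3 + 2² = -3 + 4 = 1)
8*(R((-4 + b(1, -1)) - 3) + S) = 8*((-2 + ((-4 + (-1 - 1*1)) - 3)²/2) + 1) = 8*((-2 + ((-4 + (-1 - 1)) - 3)²/2) + 1) = 8*((-2 + ((-4 - 2) - 3)²/2) + 1) = 8*((-2 + (-6 - 3)²/2) + 1) = 8*((-2 + (½)*(-9)²) + 1) = 8*((-2 + (½)*81) + 1) = 8*((-2 + 81/2) + 1) = 8*(77/2 + 1) = 8*(79/2) = 316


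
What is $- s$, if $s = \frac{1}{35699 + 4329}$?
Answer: $- \frac{1}{40028} \approx -2.4983 \cdot 10^{-5}$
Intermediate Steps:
$s = \frac{1}{40028} \approx 2.4983 \cdot 10^{-5}$
$- s = \left(-1\right) \frac{1}{40028} = - \frac{1}{40028}$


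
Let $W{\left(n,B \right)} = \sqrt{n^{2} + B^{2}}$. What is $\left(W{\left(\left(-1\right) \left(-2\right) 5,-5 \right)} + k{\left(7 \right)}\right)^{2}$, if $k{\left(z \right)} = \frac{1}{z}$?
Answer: $\frac{6126}{49} + \frac{10 \sqrt{5}}{7} \approx 128.21$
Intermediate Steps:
$W{\left(n,B \right)} = \sqrt{B^{2} + n^{2}}$
$\left(W{\left(\left(-1\right) \left(-2\right) 5,-5 \right)} + k{\left(7 \right)}\right)^{2} = \left(\sqrt{\left(-5\right)^{2} + \left(\left(-1\right) \left(-2\right) 5\right)^{2}} + \frac{1}{7}\right)^{2} = \left(\sqrt{25 + \left(2 \cdot 5\right)^{2}} + \frac{1}{7}\right)^{2} = \left(\sqrt{25 + 10^{2}} + \frac{1}{7}\right)^{2} = \left(\sqrt{25 + 100} + \frac{1}{7}\right)^{2} = \left(\sqrt{125} + \frac{1}{7}\right)^{2} = \left(5 \sqrt{5} + \frac{1}{7}\right)^{2} = \left(\frac{1}{7} + 5 \sqrt{5}\right)^{2}$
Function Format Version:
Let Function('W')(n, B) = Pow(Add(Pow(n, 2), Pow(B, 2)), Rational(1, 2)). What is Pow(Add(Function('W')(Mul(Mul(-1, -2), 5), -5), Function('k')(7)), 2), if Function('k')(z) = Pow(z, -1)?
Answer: Add(Rational(6126, 49), Mul(Rational(10, 7), Pow(5, Rational(1, 2)))) ≈ 128.21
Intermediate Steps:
Function('W')(n, B) = Pow(Add(Pow(B, 2), Pow(n, 2)), Rational(1, 2))
Pow(Add(Function('W')(Mul(Mul(-1, -2), 5), -5), Function('k')(7)), 2) = Pow(Add(Pow(Add(Pow(-5, 2), Pow(Mul(Mul(-1, -2), 5), 2)), Rational(1, 2)), Pow(7, -1)), 2) = Pow(Add(Pow(Add(25, Pow(Mul(2, 5), 2)), Rational(1, 2)), Rational(1, 7)), 2) = Pow(Add(Pow(Add(25, Pow(10, 2)), Rational(1, 2)), Rational(1, 7)), 2) = Pow(Add(Pow(Add(25, 100), Rational(1, 2)), Rational(1, 7)), 2) = Pow(Add(Pow(125, Rational(1, 2)), Rational(1, 7)), 2) = Pow(Add(Mul(5, Pow(5, Rational(1, 2))), Rational(1, 7)), 2) = Pow(Add(Rational(1, 7), Mul(5, Pow(5, Rational(1, 2)))), 2)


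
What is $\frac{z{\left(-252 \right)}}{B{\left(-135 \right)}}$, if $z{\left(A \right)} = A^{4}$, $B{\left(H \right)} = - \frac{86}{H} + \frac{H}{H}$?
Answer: $\frac{544422332160}{221} \approx 2.4634 \cdot 10^{9}$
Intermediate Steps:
$B{\left(H \right)} = 1 - \frac{86}{H}$ ($B{\left(H \right)} = - \frac{86}{H} + 1 = 1 - \frac{86}{H}$)
$\frac{z{\left(-252 \right)}}{B{\left(-135 \right)}} = \frac{\left(-252\right)^{4}}{\frac{1}{-135} \left(-86 - 135\right)} = \frac{4032758016}{\left(- \frac{1}{135}\right) \left(-221\right)} = \frac{4032758016}{\frac{221}{135}} = 4032758016 \cdot \frac{135}{221} = \frac{544422332160}{221}$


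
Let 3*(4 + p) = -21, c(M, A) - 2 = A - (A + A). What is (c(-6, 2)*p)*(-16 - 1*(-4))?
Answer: 0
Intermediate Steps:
c(M, A) = 2 - A (c(M, A) = 2 + (A - (A + A)) = 2 + (A - 2*A) = 2 - A)
p = -11 (p = -4 + (1/3)*(-21) = -4 - 7 = -11)
(c(-6, 2)*p)*(-16 - 1*(-4)) = ((2 - 1*2)*(-11))*(-16 - 1*(-4)) = ((2 - 2)*(-11))*(-16 + 4) = (0*(-11))*(-12) = 0*(-12) = 0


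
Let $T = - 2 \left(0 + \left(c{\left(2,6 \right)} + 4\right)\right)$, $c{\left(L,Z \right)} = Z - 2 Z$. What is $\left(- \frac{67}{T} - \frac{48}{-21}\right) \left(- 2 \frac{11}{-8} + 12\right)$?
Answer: $- \frac{23895}{112} \approx -213.35$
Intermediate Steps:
$c{\left(L,Z \right)} = - Z$
$T = 4$ ($T = - 2 \left(0 + \left(\left(-1\right) 6 + 4\right)\right) = - 2 \left(0 + \left(-6 + 4\right)\right) = - 2 \left(0 - 2\right) = \left(-2\right) \left(-2\right) = 4$)
$\left(- \frac{67}{T} - \frac{48}{-21}\right) \left(- 2 \frac{11}{-8} + 12\right) = \left(- \frac{67}{4} - \frac{48}{-21}\right) \left(- 2 \frac{11}{-8} + 12\right) = \left(\left(-67\right) \frac{1}{4} - - \frac{16}{7}\right) \left(- 2 \cdot 11 \left(- \frac{1}{8}\right) + 12\right) = \left(- \frac{67}{4} + \frac{16}{7}\right) \left(\left(-2\right) \left(- \frac{11}{8}\right) + 12\right) = - \frac{405 \left(\frac{11}{4} + 12\right)}{28} = \left(- \frac{405}{28}\right) \frac{59}{4} = - \frac{23895}{112}$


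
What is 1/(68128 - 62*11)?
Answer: 1/67446 ≈ 1.4827e-5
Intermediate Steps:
1/(68128 - 62*11) = 1/(68128 - 682) = 1/67446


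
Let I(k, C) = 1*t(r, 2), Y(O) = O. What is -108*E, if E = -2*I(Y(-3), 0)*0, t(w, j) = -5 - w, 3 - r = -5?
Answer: 0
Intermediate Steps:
r = 8 (r = 3 - 1*(-5) = 3 + 5 = 8)
I(k, C) = -13 (I(k, C) = 1*(-5 - 1*8) = 1*(-5 - 8) = 1*(-13) = -13)
E = 0 (E = -2*(-13)*0 = 26*0 = 0)
-108*E = -108*0 = 0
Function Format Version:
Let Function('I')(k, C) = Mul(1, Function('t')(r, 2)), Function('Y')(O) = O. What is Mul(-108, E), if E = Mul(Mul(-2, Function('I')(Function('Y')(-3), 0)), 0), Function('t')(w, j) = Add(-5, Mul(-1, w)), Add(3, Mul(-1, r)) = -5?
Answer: 0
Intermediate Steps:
r = 8 (r = Add(3, Mul(-1, -5)) = Add(3, 5) = 8)
Function('I')(k, C) = -13 (Function('I')(k, C) = Mul(1, Add(-5, Mul(-1, 8))) = Mul(1, Add(-5, -8)) = Mul(1, -13) = -13)
E = 0 (E = Mul(Mul(-2, -13), 0) = Mul(26, 0) = 0)
Mul(-108, E) = Mul(-108, 0) = 0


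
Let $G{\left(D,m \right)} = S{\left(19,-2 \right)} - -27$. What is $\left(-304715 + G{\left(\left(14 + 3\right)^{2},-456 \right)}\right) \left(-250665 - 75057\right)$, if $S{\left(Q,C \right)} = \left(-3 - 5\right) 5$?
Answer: $99256613616$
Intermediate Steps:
$S{\left(Q,C \right)} = -40$ ($S{\left(Q,C \right)} = \left(-8\right) 5 = -40$)
$G{\left(D,m \right)} = -13$ ($G{\left(D,m \right)} = -40 - -27 = -40 + 27 = -13$)
$\left(-304715 + G{\left(\left(14 + 3\right)^{2},-456 \right)}\right) \left(-250665 - 75057\right) = \left(-304715 - 13\right) \left(-250665 - 75057\right) = \left(-304728\right) \left(-325722\right) = 99256613616$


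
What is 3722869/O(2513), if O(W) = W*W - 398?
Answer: 3722869/6314771 ≈ 0.58955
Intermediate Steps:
O(W) = -398 + W² (O(W) = W² - 398 = -398 + W²)
3722869/O(2513) = 3722869/(-398 + 2513²) = 3722869/(-398 + 6315169) = 3722869/6314771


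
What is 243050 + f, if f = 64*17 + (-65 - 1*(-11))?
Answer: 244084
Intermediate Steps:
f = 1034 (f = 1088 + (-65 + 11) = 1088 - 54 = 1034)
243050 + f = 243050 + 1034 = 244084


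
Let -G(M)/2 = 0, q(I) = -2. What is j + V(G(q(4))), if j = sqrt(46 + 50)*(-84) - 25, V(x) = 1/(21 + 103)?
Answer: -3099/124 - 336*sqrt(6) ≈ -848.02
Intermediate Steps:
G(M) = 0 (G(M) = -2*0 = 0)
V(x) = 1/124
j = -25 - 336*sqrt(6) (j = sqrt(96)*(-84) - 25 = (4*sqrt(6))*(-84) - 25 = -336*sqrt(6) - 25 = -25 - 336*sqrt(6) ≈ -848.03)
j + V(G(q(4))) = (-25 - 336*sqrt(6)) + 1/124 = -3099/124 - 336*sqrt(6)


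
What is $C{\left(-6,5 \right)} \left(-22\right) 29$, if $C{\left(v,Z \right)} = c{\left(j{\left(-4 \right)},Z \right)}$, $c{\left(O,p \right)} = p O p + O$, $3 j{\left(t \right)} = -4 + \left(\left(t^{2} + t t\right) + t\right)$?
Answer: $-132704$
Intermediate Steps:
$j{\left(t \right)} = - \frac{4}{3} + \frac{t}{3} + \frac{2 t^{2}}{3}$ ($j{\left(t \right)} = \frac{-4 + \left(\left(t^{2} + t t\right) + t\right)}{3} = \frac{-4 + \left(\left(t^{2} + t^{2}\right) + t\right)}{3} = \frac{-4 + \left(2 t^{2} + t\right)}{3} = \frac{-4 + \left(t + 2 t^{2}\right)}{3} = \frac{-4 + t + 2 t^{2}}{3} = - \frac{4}{3} + \frac{t}{3} + \frac{2 t^{2}}{3}$)
$c{\left(O,p \right)} = O + O p^{2}$ ($c{\left(O,p \right)} = O p p + O = O p^{2} + O = O + O p^{2}$)
$C{\left(v,Z \right)} = 8 + 8 Z^{2}$ ($C{\left(v,Z \right)} = \left(- \frac{4}{3} + \frac{1}{3} \left(-4\right) + \frac{2 \left(-4\right)^{2}}{3}\right) \left(1 + Z^{2}\right) = \left(- \frac{4}{3} - \frac{4}{3} + \frac{2}{3} \cdot 16\right) \left(1 + Z^{2}\right) = \left(- \frac{4}{3} - \frac{4}{3} + \frac{32}{3}\right) \left(1 + Z^{2}\right) = 8 \left(1 + Z^{2}\right) = 8 + 8 Z^{2}$)
$C{\left(-6,5 \right)} \left(-22\right) 29 = \left(8 + 8 \cdot 5^{2}\right) \left(-22\right) 29 = \left(8 + 8 \cdot 25\right) \left(-22\right) 29 = \left(8 + 200\right) \left(-22\right) 29 = 208 \left(-22\right) 29 = \left(-4576\right) 29 = -132704$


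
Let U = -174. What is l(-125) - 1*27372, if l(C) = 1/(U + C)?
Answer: -8184229/299 ≈ -27372.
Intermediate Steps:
l(C) = 1/(-174 + C)
l(-125) - 1*27372 = 1/(-174 - 125) - 1*27372 = 1/(-299) - 27372 = -1/299 - 27372 = -8184229/299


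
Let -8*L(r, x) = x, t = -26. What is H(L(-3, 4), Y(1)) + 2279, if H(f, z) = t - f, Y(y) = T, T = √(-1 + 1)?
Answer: 4507/2 ≈ 2253.5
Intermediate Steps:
L(r, x) = -x/8
T = 0 (T = √0 = 0)
Y(y) = 0
H(f, z) = -26 - f
H(L(-3, 4), Y(1)) + 2279 = (-26 - (-1)*4/8) + 2279 = (-26 - 1*(-½)) + 2279 = (-26 + ½) + 2279 = -51/2 + 2279 = 4507/2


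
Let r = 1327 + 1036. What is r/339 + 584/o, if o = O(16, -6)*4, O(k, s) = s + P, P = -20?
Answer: 5972/4407 ≈ 1.3551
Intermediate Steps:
r = 2363
O(k, s) = -20 + s (O(k, s) = s - 20 = -20 + s)
o = -104 (o = (-20 - 6)*4 = -26*4 = -104)
r/339 + 584/o = 2363/339 + 584/(-104) = 2363*(1/339) + 584*(-1/104) = 2363/339 - 73/13 = 5972/4407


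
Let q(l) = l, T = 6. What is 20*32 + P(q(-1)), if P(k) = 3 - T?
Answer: 637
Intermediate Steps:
P(k) = -3 (P(k) = 3 - 1*6 = 3 - 6 = -3)
20*32 + P(q(-1)) = 20*32 - 3 = 640 - 3 = 637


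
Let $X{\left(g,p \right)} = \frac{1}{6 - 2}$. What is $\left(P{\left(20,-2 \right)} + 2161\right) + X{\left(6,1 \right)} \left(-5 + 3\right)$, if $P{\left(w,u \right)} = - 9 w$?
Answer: $\frac{3961}{2} \approx 1980.5$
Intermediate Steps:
$X{\left(g,p \right)} = \frac{1}{4}$
$\left(P{\left(20,-2 \right)} + 2161\right) + X{\left(6,1 \right)} \left(-5 + 3\right) = \left(\left(-9\right) 20 + 2161\right) + \frac{-5 + 3}{4} = \left(-180 + 2161\right) + \frac{1}{4} \left(-2\right) = 1981 - \frac{1}{2} = \frac{3961}{2}$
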